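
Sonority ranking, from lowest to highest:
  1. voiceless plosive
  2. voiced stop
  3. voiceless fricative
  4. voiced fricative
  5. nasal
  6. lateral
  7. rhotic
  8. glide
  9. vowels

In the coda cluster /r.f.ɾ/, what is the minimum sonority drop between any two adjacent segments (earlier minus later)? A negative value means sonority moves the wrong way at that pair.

-4

/r/: rhotic = 7.
/f/: voiceless fricative = 3.
/ɾ/: rhotic = 7.
/r/→/f/: change +4.
/f/→/ɾ/: change -4.
Minimum = -4.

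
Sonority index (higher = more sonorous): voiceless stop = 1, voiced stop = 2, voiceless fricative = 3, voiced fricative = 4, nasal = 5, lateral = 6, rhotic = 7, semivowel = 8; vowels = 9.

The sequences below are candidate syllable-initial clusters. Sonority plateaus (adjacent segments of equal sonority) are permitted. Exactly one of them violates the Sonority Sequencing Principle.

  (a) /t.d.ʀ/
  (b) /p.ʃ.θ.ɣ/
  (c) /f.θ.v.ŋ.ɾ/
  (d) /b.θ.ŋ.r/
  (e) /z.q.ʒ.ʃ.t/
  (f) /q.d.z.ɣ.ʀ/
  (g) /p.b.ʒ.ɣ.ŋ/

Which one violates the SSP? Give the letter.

(a) /t.d.ʀ/: profile 1-2-7 — obeys.
(b) /p.ʃ.θ.ɣ/: profile 1-3-3-4 — obeys.
(c) /f.θ.v.ŋ.ɾ/: profile 3-3-4-5-7 — obeys.
(d) /b.θ.ŋ.r/: profile 2-3-5-7 — obeys.
(e) /z.q.ʒ.ʃ.t/: profile 4-1-4-3-1 — violates.
(f) /q.d.z.ɣ.ʀ/: profile 1-2-4-4-7 — obeys.
(g) /p.b.ʒ.ɣ.ŋ/: profile 1-2-4-4-5 — obeys.

e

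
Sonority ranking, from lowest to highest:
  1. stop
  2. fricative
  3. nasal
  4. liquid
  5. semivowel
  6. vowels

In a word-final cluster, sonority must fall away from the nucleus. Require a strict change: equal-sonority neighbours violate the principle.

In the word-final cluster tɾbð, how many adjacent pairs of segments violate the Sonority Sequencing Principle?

/t/: stop = 1.
/ɾ/: liquid = 4.
/b/: stop = 1.
/ð/: fricative = 2.
/t/→/ɾ/: 1→4 (does not fall) — violation.
/ɾ/→/b/: 4→1 (falls) — ok.
/b/→/ð/: 1→2 (does not fall) — violation.

2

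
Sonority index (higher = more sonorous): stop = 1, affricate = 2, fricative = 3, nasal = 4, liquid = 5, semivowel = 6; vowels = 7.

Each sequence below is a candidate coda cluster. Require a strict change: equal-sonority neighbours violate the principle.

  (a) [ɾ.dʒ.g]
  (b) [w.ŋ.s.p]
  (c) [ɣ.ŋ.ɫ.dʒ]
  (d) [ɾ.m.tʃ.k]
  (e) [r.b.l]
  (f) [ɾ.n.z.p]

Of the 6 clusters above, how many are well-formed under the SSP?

4

(a) 5-2-1 → obeys
(b) 6-4-3-1 → obeys
(c) 3-4-5-2 → violates
(d) 5-4-2-1 → obeys
(e) 5-1-5 → violates
(f) 5-4-3-1 → obeys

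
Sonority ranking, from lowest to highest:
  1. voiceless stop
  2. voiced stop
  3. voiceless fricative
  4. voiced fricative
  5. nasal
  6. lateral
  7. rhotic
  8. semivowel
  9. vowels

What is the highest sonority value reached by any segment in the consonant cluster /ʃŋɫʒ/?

/ʃ/ — voiceless fricative, sonority 3.
/ŋ/ — nasal, sonority 5.
/ɫ/ — lateral, sonority 6.
/ʒ/ — voiced fricative, sonority 4.
The maximum is 6.

6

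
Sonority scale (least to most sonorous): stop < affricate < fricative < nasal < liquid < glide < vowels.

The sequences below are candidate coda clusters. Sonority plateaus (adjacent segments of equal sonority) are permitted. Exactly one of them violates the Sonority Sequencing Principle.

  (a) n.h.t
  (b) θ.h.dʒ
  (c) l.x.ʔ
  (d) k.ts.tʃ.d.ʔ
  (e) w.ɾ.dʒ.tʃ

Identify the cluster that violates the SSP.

d

(a) sonority 4-3-1: well-formed.
(b) sonority 3-3-2: well-formed.
(c) sonority 5-3-1: well-formed.
(d) sonority 1-2-2-1-1: ill-formed.
(e) sonority 6-5-2-2: well-formed.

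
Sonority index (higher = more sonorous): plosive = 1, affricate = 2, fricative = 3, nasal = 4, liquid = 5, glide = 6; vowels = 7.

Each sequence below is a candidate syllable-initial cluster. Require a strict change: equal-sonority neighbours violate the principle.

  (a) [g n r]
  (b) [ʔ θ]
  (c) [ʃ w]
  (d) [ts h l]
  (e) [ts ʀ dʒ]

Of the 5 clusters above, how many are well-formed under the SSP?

4

(a) sonority 1-4-5: well-formed.
(b) sonority 1-3: well-formed.
(c) sonority 3-6: well-formed.
(d) sonority 2-3-5: well-formed.
(e) sonority 2-5-2: ill-formed.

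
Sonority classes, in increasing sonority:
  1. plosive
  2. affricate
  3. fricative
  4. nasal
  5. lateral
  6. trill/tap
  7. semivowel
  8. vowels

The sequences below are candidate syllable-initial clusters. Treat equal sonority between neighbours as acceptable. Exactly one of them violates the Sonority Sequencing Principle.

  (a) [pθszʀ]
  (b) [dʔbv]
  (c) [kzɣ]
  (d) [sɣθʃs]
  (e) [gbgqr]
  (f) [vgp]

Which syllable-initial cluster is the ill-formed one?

(a) 1-3-3-3-6 → obeys
(b) 1-1-1-3 → obeys
(c) 1-3-3 → obeys
(d) 3-3-3-3-3 → obeys
(e) 1-1-1-1-6 → obeys
(f) 3-1-1 → violates

f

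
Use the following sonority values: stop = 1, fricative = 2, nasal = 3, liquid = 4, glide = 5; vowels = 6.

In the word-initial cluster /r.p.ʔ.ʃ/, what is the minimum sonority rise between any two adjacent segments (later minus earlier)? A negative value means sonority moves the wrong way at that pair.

/r/: liquid = 4.
/p/: stop = 1.
/ʔ/: stop = 1.
/ʃ/: fricative = 2.
/r/→/p/: change -3.
/p/→/ʔ/: change +0.
/ʔ/→/ʃ/: change +1.
Minimum = -3.

-3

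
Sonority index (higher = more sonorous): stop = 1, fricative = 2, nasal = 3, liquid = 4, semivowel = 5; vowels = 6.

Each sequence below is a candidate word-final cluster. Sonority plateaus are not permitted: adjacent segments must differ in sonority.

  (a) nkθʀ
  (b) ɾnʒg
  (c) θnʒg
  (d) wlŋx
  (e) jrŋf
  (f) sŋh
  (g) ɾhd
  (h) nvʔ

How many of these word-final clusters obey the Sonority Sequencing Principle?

5

(a) sonority 3-1-2-4: ill-formed.
(b) sonority 4-3-2-1: well-formed.
(c) sonority 2-3-2-1: ill-formed.
(d) sonority 5-4-3-2: well-formed.
(e) sonority 5-4-3-2: well-formed.
(f) sonority 2-3-2: ill-formed.
(g) sonority 4-2-1: well-formed.
(h) sonority 3-2-1: well-formed.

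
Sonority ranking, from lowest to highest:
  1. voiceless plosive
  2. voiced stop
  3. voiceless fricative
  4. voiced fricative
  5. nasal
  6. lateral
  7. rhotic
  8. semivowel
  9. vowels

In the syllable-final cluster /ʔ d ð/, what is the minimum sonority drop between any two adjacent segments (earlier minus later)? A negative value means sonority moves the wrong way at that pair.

/ʔ/ — voiceless plosive, sonority 1.
/d/ — voiced stop, sonority 2.
/ð/ — voiced fricative, sonority 4.
/ʔ/→/d/: change -1.
/d/→/ð/: change -2.
Minimum = -2.

-2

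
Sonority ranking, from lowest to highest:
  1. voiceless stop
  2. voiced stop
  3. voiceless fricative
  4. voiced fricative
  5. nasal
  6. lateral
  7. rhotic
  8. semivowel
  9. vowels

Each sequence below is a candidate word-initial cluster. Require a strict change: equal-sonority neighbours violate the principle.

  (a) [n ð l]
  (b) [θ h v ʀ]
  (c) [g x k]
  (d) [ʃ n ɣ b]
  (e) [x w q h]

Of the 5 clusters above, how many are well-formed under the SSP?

(a) [n ð l]: profile 5-4-6 — violates.
(b) [θ h v ʀ]: profile 3-3-4-7 — violates.
(c) [g x k]: profile 2-3-1 — violates.
(d) [ʃ n ɣ b]: profile 3-5-4-2 — violates.
(e) [x w q h]: profile 3-8-1-3 — violates.

0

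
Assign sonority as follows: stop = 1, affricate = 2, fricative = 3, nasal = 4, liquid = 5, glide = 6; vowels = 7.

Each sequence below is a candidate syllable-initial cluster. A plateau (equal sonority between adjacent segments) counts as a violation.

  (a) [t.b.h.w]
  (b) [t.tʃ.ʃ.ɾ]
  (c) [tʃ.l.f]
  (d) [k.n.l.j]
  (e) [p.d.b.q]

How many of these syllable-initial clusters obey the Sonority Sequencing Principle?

2

(a) [t.b.h.w]: profile 1-1-3-6 — violates.
(b) [t.tʃ.ʃ.ɾ]: profile 1-2-3-5 — obeys.
(c) [tʃ.l.f]: profile 2-5-3 — violates.
(d) [k.n.l.j]: profile 1-4-5-6 — obeys.
(e) [p.d.b.q]: profile 1-1-1-1 — violates.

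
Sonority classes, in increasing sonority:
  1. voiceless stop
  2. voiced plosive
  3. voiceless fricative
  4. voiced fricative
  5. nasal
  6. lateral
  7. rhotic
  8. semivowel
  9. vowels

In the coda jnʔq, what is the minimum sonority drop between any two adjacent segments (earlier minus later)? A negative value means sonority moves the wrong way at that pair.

0

/j/: semivowel = 8.
/n/: nasal = 5.
/ʔ/: voiceless stop = 1.
/q/: voiceless stop = 1.
/j/→/n/: change +3.
/n/→/ʔ/: change +4.
/ʔ/→/q/: change +0.
Minimum = 0.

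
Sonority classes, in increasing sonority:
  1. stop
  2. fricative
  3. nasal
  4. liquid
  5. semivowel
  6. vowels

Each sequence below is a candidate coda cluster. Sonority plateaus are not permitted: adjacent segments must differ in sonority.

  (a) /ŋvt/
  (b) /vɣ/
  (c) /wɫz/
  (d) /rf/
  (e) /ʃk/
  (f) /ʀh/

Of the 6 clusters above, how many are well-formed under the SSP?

(a) sonority 3-2-1: well-formed.
(b) sonority 2-2: ill-formed.
(c) sonority 5-4-2: well-formed.
(d) sonority 4-2: well-formed.
(e) sonority 2-1: well-formed.
(f) sonority 4-2: well-formed.

5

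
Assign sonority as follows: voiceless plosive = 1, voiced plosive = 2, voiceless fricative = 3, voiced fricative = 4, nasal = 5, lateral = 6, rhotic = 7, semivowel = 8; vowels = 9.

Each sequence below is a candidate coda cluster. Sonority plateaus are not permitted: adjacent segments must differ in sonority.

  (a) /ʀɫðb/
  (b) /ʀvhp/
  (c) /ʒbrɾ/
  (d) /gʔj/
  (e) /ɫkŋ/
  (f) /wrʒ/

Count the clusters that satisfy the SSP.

(a) /ʀɫðb/: profile 7-6-4-2 — obeys.
(b) /ʀvhp/: profile 7-4-3-1 — obeys.
(c) /ʒbrɾ/: profile 4-2-7-7 — violates.
(d) /gʔj/: profile 2-1-8 — violates.
(e) /ɫkŋ/: profile 6-1-5 — violates.
(f) /wrʒ/: profile 8-7-4 — obeys.

3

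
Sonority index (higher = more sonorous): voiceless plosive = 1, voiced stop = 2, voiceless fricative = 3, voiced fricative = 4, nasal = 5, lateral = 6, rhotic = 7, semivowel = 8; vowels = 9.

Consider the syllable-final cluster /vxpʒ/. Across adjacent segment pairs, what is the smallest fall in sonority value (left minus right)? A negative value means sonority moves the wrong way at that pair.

-3

/v/ is a voiced fricative (sonority 4).
/x/ is a voiceless fricative (sonority 3).
/p/ is a voiceless plosive (sonority 1).
/ʒ/ is a voiced fricative (sonority 4).
/v/→/x/: change +1.
/x/→/p/: change +2.
/p/→/ʒ/: change -3.
Minimum = -3.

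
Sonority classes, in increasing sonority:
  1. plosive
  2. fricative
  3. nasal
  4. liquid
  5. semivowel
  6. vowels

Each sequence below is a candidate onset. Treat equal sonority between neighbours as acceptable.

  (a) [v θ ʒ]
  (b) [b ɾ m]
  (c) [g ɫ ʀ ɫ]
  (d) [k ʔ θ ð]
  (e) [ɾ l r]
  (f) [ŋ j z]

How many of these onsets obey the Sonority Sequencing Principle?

4

(a) sonority 2-2-2: well-formed.
(b) sonority 1-4-3: ill-formed.
(c) sonority 1-4-4-4: well-formed.
(d) sonority 1-1-2-2: well-formed.
(e) sonority 4-4-4: well-formed.
(f) sonority 3-5-2: ill-formed.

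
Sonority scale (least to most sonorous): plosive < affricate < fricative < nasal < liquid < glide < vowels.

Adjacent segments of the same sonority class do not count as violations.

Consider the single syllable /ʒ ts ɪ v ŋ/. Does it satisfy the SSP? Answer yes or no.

no

Onset: /ʒ/ is a fricative (sonority 3), /ts/ is an affricate (sonority 2); then the nucleus /ɪ/ (sonority 7).
Onset profile 3-2-7 — does not rise throughout.
Coda: /v/ is a fricative (sonority 3), /ŋ/ is a nasal (sonority 4).
Coda profile 7-3-4 — does not fall throughout.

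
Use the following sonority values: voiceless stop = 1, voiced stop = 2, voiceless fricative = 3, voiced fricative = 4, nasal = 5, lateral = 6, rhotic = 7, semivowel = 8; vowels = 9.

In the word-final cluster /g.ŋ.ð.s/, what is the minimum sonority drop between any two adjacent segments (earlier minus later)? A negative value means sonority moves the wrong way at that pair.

/g/ is a voiced stop (sonority 2).
/ŋ/ is a nasal (sonority 5).
/ð/ is a voiced fricative (sonority 4).
/s/ is a voiceless fricative (sonority 3).
/g/→/ŋ/: change -3.
/ŋ/→/ð/: change +1.
/ð/→/s/: change +1.
Minimum = -3.

-3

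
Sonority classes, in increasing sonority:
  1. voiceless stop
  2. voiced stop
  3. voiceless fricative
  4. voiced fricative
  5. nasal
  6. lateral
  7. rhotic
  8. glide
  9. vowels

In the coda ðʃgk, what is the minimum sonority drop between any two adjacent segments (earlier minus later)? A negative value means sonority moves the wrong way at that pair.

/ð/: voiced fricative = 4.
/ʃ/: voiceless fricative = 3.
/g/: voiced stop = 2.
/k/: voiceless stop = 1.
/ð/→/ʃ/: change +1.
/ʃ/→/g/: change +1.
/g/→/k/: change +1.
Minimum = 1.

1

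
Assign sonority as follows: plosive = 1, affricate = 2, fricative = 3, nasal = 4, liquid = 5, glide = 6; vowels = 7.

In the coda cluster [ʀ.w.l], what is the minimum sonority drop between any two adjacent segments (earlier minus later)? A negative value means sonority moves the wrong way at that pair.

-1

/ʀ/ — liquid, sonority 5.
/w/ — glide, sonority 6.
/l/ — liquid, sonority 5.
/ʀ/→/w/: change -1.
/w/→/l/: change +1.
Minimum = -1.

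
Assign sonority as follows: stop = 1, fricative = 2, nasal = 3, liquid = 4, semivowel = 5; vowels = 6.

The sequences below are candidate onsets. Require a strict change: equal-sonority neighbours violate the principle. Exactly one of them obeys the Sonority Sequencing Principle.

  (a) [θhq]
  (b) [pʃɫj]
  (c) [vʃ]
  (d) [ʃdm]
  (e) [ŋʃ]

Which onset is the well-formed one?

(a) 2-2-1 → violates
(b) 1-2-4-5 → obeys
(c) 2-2 → violates
(d) 2-1-3 → violates
(e) 3-2 → violates

b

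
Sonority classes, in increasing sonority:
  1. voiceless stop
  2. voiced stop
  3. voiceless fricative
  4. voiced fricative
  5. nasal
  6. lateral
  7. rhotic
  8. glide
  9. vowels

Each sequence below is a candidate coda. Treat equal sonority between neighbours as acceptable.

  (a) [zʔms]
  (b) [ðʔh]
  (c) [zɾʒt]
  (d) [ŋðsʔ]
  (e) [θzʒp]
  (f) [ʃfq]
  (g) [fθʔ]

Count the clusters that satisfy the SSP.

(a) 4-1-5-3 → violates
(b) 4-1-3 → violates
(c) 4-7-4-1 → violates
(d) 5-4-3-1 → obeys
(e) 3-4-4-1 → violates
(f) 3-3-1 → obeys
(g) 3-3-1 → obeys

3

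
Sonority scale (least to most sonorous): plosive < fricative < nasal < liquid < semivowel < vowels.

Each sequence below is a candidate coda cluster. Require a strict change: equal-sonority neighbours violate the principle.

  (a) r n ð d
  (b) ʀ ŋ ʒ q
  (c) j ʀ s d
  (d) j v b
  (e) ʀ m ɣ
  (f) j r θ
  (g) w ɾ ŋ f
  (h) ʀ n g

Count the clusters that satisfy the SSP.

8

(a) r n ð d: profile 4-3-2-1 — obeys.
(b) ʀ ŋ ʒ q: profile 4-3-2-1 — obeys.
(c) j ʀ s d: profile 5-4-2-1 — obeys.
(d) j v b: profile 5-2-1 — obeys.
(e) ʀ m ɣ: profile 4-3-2 — obeys.
(f) j r θ: profile 5-4-2 — obeys.
(g) w ɾ ŋ f: profile 5-4-3-2 — obeys.
(h) ʀ n g: profile 4-3-1 — obeys.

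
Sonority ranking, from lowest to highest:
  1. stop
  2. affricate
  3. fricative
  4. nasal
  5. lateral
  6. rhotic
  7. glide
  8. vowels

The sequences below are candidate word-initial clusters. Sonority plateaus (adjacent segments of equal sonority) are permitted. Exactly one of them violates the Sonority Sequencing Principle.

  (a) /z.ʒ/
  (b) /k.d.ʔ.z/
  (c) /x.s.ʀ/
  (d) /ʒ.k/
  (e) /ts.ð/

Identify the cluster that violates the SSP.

(a) 3-3 → obeys
(b) 1-1-1-3 → obeys
(c) 3-3-6 → obeys
(d) 3-1 → violates
(e) 2-3 → obeys

d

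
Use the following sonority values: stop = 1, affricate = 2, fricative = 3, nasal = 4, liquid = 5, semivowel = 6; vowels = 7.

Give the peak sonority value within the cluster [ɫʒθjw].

/ɫ/ is a liquid (sonority 5).
/ʒ/ is a fricative (sonority 3).
/θ/ is a fricative (sonority 3).
/j/ is a semivowel (sonority 6).
/w/ is a semivowel (sonority 6).
The maximum is 6.

6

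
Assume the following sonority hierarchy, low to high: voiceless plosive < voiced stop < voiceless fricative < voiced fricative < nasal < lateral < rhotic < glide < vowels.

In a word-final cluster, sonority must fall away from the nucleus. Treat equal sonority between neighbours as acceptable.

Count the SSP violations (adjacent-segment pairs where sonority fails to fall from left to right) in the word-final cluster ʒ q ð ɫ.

/ʒ/ is a voiced fricative (sonority 4).
/q/ is a voiceless plosive (sonority 1).
/ð/ is a voiced fricative (sonority 4).
/ɫ/ is a lateral (sonority 6).
/ʒ/→/q/: 4→1 (falls) — ok.
/q/→/ð/: 1→4 (does not fall) — violation.
/ð/→/ɫ/: 4→6 (does not fall) — violation.

2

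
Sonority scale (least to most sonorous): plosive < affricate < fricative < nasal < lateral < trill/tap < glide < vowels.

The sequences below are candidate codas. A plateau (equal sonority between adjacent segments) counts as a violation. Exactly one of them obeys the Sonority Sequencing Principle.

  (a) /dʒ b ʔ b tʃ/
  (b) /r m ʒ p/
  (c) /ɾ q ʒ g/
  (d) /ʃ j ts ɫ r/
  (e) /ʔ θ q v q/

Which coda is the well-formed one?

(a) sonority 2-1-1-1-2: ill-formed.
(b) sonority 6-4-3-1: well-formed.
(c) sonority 6-1-3-1: ill-formed.
(d) sonority 3-7-2-5-6: ill-formed.
(e) sonority 1-3-1-3-1: ill-formed.

b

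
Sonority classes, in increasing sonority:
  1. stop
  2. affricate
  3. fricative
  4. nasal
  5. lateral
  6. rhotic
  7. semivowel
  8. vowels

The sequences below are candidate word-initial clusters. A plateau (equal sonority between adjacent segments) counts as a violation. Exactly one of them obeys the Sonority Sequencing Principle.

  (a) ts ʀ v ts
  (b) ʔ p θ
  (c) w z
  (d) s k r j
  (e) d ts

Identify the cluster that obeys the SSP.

e

(a) sonority 2-6-3-2: ill-formed.
(b) sonority 1-1-3: ill-formed.
(c) sonority 7-3: ill-formed.
(d) sonority 3-1-6-7: ill-formed.
(e) sonority 1-2: well-formed.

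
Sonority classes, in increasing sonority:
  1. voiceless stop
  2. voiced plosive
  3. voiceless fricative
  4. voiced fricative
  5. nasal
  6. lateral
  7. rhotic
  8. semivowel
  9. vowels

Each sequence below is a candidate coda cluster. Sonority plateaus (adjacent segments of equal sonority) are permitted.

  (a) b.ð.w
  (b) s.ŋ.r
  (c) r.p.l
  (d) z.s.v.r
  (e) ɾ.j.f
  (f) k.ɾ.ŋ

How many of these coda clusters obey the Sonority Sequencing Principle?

0

(a) sonority 2-4-8: ill-formed.
(b) sonority 3-5-7: ill-formed.
(c) sonority 7-1-6: ill-formed.
(d) sonority 4-3-4-7: ill-formed.
(e) sonority 7-8-3: ill-formed.
(f) sonority 1-7-5: ill-formed.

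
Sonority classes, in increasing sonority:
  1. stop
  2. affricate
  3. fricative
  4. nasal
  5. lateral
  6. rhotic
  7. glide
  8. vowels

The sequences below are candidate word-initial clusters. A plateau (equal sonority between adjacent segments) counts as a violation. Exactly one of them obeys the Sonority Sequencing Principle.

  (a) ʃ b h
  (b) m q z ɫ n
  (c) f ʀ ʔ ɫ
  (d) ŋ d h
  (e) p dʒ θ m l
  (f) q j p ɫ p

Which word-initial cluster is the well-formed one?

(a) ʃ b h: profile 3-1-3 — violates.
(b) m q z ɫ n: profile 4-1-3-5-4 — violates.
(c) f ʀ ʔ ɫ: profile 3-6-1-5 — violates.
(d) ŋ d h: profile 4-1-3 — violates.
(e) p dʒ θ m l: profile 1-2-3-4-5 — obeys.
(f) q j p ɫ p: profile 1-7-1-5-1 — violates.

e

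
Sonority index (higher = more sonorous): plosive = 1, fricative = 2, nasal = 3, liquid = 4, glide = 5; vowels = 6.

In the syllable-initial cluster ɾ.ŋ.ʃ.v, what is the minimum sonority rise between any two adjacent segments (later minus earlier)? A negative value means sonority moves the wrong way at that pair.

/ɾ/: liquid = 4.
/ŋ/: nasal = 3.
/ʃ/: fricative = 2.
/v/: fricative = 2.
/ɾ/→/ŋ/: change -1.
/ŋ/→/ʃ/: change -1.
/ʃ/→/v/: change +0.
Minimum = -1.

-1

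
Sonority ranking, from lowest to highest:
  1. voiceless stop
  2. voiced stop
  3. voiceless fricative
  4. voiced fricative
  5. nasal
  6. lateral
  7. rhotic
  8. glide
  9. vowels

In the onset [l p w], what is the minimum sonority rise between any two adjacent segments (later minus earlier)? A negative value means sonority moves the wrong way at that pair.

/l/ is a lateral (sonority 6).
/p/ is a voiceless stop (sonority 1).
/w/ is a glide (sonority 8).
/l/→/p/: change -5.
/p/→/w/: change +7.
Minimum = -5.

-5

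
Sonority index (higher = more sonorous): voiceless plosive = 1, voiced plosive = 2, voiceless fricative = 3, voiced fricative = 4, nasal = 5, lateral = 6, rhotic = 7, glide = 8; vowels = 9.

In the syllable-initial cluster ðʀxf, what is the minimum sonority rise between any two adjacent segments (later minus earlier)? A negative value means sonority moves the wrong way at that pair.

/ð/ — voiced fricative, sonority 4.
/ʀ/ — rhotic, sonority 7.
/x/ — voiceless fricative, sonority 3.
/f/ — voiceless fricative, sonority 3.
/ð/→/ʀ/: change +3.
/ʀ/→/x/: change -4.
/x/→/f/: change +0.
Minimum = -4.

-4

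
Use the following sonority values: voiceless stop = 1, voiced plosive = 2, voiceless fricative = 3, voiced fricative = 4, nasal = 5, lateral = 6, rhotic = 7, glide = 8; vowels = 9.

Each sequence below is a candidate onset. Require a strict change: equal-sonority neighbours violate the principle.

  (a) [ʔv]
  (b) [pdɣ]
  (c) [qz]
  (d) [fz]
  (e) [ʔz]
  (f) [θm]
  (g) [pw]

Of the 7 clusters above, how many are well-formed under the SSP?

7

(a) [ʔv]: profile 1-4 — obeys.
(b) [pdɣ]: profile 1-2-4 — obeys.
(c) [qz]: profile 1-4 — obeys.
(d) [fz]: profile 3-4 — obeys.
(e) [ʔz]: profile 1-4 — obeys.
(f) [θm]: profile 3-5 — obeys.
(g) [pw]: profile 1-8 — obeys.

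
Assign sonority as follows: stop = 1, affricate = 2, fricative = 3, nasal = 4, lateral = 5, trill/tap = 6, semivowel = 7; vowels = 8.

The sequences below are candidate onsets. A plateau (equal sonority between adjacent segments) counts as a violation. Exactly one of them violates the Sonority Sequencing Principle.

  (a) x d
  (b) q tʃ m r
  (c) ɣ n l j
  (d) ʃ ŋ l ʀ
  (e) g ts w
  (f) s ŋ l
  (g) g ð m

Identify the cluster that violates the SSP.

a

(a) x d: profile 3-1 — violates.
(b) q tʃ m r: profile 1-2-4-6 — obeys.
(c) ɣ n l j: profile 3-4-5-7 — obeys.
(d) ʃ ŋ l ʀ: profile 3-4-5-6 — obeys.
(e) g ts w: profile 1-2-7 — obeys.
(f) s ŋ l: profile 3-4-5 — obeys.
(g) g ð m: profile 1-3-4 — obeys.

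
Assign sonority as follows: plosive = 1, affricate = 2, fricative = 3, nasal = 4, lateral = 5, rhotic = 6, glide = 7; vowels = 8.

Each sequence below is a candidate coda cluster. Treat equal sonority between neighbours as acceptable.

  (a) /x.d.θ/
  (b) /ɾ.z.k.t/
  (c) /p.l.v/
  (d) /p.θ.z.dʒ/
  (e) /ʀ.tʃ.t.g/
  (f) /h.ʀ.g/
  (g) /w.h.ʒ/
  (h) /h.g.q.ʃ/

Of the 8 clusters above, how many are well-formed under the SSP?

3

(a) sonority 3-1-3: ill-formed.
(b) sonority 6-3-1-1: well-formed.
(c) sonority 1-5-3: ill-formed.
(d) sonority 1-3-3-2: ill-formed.
(e) sonority 6-2-1-1: well-formed.
(f) sonority 3-6-1: ill-formed.
(g) sonority 7-3-3: well-formed.
(h) sonority 3-1-1-3: ill-formed.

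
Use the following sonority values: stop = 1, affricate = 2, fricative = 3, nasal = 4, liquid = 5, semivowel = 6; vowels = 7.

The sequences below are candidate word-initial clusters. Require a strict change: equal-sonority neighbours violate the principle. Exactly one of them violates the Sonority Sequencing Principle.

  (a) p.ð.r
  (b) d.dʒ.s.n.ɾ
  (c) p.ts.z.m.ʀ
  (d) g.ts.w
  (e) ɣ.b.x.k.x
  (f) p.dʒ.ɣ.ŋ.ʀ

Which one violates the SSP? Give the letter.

e

(a) sonority 1-3-5: well-formed.
(b) sonority 1-2-3-4-5: well-formed.
(c) sonority 1-2-3-4-5: well-formed.
(d) sonority 1-2-6: well-formed.
(e) sonority 3-1-3-1-3: ill-formed.
(f) sonority 1-2-3-4-5: well-formed.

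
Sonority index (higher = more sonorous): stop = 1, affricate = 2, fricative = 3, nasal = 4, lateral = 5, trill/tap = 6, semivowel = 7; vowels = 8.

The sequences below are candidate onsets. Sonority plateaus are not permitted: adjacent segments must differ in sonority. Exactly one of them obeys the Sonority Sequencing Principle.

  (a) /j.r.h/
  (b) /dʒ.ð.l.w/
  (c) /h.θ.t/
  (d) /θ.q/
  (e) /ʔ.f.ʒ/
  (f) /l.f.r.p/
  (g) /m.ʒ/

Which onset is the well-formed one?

(a) /j.r.h/: profile 7-6-3 — violates.
(b) /dʒ.ð.l.w/: profile 2-3-5-7 — obeys.
(c) /h.θ.t/: profile 3-3-1 — violates.
(d) /θ.q/: profile 3-1 — violates.
(e) /ʔ.f.ʒ/: profile 1-3-3 — violates.
(f) /l.f.r.p/: profile 5-3-6-1 — violates.
(g) /m.ʒ/: profile 4-3 — violates.

b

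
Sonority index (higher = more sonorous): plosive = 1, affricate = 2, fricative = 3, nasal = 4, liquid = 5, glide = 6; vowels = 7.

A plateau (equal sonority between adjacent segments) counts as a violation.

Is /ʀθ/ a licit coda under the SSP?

yes

/ʀ/ is a liquid (sonority 5).
/θ/ is a fricative (sonority 3).
The profile 5-3 strictly falls, so the coda satisfies the SSP.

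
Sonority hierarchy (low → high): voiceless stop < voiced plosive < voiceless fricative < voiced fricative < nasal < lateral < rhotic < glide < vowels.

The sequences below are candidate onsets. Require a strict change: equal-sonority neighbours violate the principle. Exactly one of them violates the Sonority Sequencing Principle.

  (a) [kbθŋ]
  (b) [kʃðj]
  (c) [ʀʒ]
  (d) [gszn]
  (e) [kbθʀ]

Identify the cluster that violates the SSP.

(a) sonority 1-2-3-5: well-formed.
(b) sonority 1-3-4-8: well-formed.
(c) sonority 7-4: ill-formed.
(d) sonority 2-3-4-5: well-formed.
(e) sonority 1-2-3-7: well-formed.

c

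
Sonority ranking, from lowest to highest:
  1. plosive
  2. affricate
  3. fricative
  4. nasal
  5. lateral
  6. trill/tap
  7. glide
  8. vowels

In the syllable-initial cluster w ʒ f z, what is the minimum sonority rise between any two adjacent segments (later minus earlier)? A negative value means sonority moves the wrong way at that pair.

-4

/w/ is a glide (sonority 7).
/ʒ/ is a fricative (sonority 3).
/f/ is a fricative (sonority 3).
/z/ is a fricative (sonority 3).
/w/→/ʒ/: change -4.
/ʒ/→/f/: change +0.
/f/→/z/: change +0.
Minimum = -4.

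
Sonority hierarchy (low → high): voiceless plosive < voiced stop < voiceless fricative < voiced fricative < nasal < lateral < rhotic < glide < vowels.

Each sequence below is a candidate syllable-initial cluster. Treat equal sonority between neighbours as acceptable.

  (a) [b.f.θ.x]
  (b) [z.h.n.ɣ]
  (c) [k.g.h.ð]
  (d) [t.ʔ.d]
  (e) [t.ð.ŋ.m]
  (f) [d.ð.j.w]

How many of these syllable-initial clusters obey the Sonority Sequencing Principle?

5

(a) [b.f.θ.x]: profile 2-3-3-3 — obeys.
(b) [z.h.n.ɣ]: profile 4-3-5-4 — violates.
(c) [k.g.h.ð]: profile 1-2-3-4 — obeys.
(d) [t.ʔ.d]: profile 1-1-2 — obeys.
(e) [t.ð.ŋ.m]: profile 1-4-5-5 — obeys.
(f) [d.ð.j.w]: profile 2-4-8-8 — obeys.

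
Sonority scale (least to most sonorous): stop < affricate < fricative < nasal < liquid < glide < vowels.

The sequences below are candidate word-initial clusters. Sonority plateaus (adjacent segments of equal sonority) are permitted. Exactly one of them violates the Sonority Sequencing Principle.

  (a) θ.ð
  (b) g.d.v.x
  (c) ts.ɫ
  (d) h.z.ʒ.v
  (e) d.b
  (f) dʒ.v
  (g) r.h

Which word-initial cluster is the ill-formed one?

(a) 3-3 → obeys
(b) 1-1-3-3 → obeys
(c) 2-5 → obeys
(d) 3-3-3-3 → obeys
(e) 1-1 → obeys
(f) 2-3 → obeys
(g) 5-3 → violates

g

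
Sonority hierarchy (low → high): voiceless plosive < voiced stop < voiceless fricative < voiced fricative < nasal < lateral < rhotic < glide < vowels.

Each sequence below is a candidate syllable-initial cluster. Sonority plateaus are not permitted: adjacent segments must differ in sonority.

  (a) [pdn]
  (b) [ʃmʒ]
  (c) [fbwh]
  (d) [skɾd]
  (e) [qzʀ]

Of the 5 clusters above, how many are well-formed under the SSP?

2

(a) [pdn]: profile 1-2-5 — obeys.
(b) [ʃmʒ]: profile 3-5-4 — violates.
(c) [fbwh]: profile 3-2-8-3 — violates.
(d) [skɾd]: profile 3-1-7-2 — violates.
(e) [qzʀ]: profile 1-4-7 — obeys.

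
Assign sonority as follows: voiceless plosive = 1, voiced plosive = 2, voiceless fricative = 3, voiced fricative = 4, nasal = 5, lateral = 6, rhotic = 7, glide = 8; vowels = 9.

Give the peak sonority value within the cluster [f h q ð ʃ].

4

/f/ is a voiceless fricative (sonority 3).
/h/ is a voiceless fricative (sonority 3).
/q/ is a voiceless plosive (sonority 1).
/ð/ is a voiced fricative (sonority 4).
/ʃ/ is a voiceless fricative (sonority 3).
The maximum is 4.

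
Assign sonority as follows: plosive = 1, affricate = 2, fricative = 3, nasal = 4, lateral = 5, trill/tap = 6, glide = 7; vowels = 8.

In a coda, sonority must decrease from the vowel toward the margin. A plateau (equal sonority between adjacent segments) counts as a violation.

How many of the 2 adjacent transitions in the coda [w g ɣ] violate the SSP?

1

/w/ is a glide (sonority 7).
/g/ is a plosive (sonority 1).
/ɣ/ is a fricative (sonority 3).
/w/→/g/: 7→1 (falls) — ok.
/g/→/ɣ/: 1→3 (does not fall) — violation.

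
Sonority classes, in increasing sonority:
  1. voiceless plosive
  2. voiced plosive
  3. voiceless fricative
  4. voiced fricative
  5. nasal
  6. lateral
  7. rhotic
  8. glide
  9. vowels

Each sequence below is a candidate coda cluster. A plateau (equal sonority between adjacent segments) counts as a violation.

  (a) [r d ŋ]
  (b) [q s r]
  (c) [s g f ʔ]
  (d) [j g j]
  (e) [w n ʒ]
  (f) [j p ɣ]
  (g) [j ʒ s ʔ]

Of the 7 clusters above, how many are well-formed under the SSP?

(a) [r d ŋ]: profile 7-2-5 — violates.
(b) [q s r]: profile 1-3-7 — violates.
(c) [s g f ʔ]: profile 3-2-3-1 — violates.
(d) [j g j]: profile 8-2-8 — violates.
(e) [w n ʒ]: profile 8-5-4 — obeys.
(f) [j p ɣ]: profile 8-1-4 — violates.
(g) [j ʒ s ʔ]: profile 8-4-3-1 — obeys.

2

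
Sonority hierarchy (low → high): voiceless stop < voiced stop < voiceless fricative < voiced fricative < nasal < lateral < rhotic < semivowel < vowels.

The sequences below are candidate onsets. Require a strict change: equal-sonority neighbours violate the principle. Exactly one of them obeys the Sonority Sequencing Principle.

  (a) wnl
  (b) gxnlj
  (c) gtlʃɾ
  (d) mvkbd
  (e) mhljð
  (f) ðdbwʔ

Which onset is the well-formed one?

(a) sonority 8-5-6: ill-formed.
(b) sonority 2-3-5-6-8: well-formed.
(c) sonority 2-1-6-3-7: ill-formed.
(d) sonority 5-4-1-2-2: ill-formed.
(e) sonority 5-3-6-8-4: ill-formed.
(f) sonority 4-2-2-8-1: ill-formed.

b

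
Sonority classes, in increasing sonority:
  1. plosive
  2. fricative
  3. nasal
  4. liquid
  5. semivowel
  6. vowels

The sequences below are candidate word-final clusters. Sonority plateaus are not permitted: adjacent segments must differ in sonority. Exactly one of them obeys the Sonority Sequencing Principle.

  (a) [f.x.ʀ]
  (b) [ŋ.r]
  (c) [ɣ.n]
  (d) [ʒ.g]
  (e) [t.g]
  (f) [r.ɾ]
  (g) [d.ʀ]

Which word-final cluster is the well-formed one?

(a) sonority 2-2-4: ill-formed.
(b) sonority 3-4: ill-formed.
(c) sonority 2-3: ill-formed.
(d) sonority 2-1: well-formed.
(e) sonority 1-1: ill-formed.
(f) sonority 4-4: ill-formed.
(g) sonority 1-4: ill-formed.

d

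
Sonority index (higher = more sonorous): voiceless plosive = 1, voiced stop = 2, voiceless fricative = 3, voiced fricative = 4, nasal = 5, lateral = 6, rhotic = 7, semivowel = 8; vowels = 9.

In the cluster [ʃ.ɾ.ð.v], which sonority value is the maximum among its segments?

7

/ʃ/ — voiceless fricative, sonority 3.
/ɾ/ — rhotic, sonority 7.
/ð/ — voiced fricative, sonority 4.
/v/ — voiced fricative, sonority 4.
The maximum is 7.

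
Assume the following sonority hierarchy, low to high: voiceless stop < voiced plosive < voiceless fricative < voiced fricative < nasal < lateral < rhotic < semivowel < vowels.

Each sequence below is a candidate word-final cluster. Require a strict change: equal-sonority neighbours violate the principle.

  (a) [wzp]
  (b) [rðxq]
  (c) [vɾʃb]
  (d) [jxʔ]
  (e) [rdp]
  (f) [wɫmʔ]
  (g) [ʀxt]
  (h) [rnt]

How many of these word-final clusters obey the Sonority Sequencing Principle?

(a) sonority 8-4-1: well-formed.
(b) sonority 7-4-3-1: well-formed.
(c) sonority 4-7-3-2: ill-formed.
(d) sonority 8-3-1: well-formed.
(e) sonority 7-2-1: well-formed.
(f) sonority 8-6-5-1: well-formed.
(g) sonority 7-3-1: well-formed.
(h) sonority 7-5-1: well-formed.

7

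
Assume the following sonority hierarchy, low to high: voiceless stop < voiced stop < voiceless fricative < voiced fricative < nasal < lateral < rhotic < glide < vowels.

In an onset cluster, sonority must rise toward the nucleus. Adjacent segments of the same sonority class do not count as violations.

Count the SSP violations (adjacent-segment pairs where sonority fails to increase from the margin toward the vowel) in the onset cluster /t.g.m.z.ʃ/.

/t/: voiceless stop = 1.
/g/: voiced stop = 2.
/m/: nasal = 5.
/z/: voiced fricative = 4.
/ʃ/: voiceless fricative = 3.
/t/→/g/: 1→2 (rises) — ok.
/g/→/m/: 2→5 (rises) — ok.
/m/→/z/: 5→4 (does not rise) — violation.
/z/→/ʃ/: 4→3 (does not rise) — violation.

2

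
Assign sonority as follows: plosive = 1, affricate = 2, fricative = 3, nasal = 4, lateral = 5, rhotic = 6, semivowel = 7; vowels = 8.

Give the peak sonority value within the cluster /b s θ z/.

3

/b/: plosive = 1.
/s/: fricative = 3.
/θ/: fricative = 3.
/z/: fricative = 3.
The maximum is 3.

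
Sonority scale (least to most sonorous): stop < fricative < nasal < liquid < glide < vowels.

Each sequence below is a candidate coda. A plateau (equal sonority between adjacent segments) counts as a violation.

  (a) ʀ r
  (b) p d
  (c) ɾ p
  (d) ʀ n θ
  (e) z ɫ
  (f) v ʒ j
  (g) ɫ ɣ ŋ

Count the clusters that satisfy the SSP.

2

(a) ʀ r: profile 4-4 — violates.
(b) p d: profile 1-1 — violates.
(c) ɾ p: profile 4-1 — obeys.
(d) ʀ n θ: profile 4-3-2 — obeys.
(e) z ɫ: profile 2-4 — violates.
(f) v ʒ j: profile 2-2-5 — violates.
(g) ɫ ɣ ŋ: profile 4-2-3 — violates.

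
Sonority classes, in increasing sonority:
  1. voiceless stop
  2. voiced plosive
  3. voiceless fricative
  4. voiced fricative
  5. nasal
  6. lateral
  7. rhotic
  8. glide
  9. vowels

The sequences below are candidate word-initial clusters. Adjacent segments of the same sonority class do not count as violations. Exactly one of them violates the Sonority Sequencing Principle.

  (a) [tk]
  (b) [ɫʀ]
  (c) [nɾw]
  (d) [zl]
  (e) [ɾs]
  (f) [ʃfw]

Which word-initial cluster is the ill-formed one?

(a) 1-1 → obeys
(b) 6-7 → obeys
(c) 5-7-8 → obeys
(d) 4-6 → obeys
(e) 7-3 → violates
(f) 3-3-8 → obeys

e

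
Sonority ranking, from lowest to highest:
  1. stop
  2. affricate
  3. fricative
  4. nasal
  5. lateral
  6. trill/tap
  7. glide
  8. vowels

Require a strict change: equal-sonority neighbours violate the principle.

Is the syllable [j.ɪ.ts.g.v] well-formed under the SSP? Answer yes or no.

Onset: /j/ is a glide (sonority 7); then the nucleus /ɪ/ (sonority 8).
Onset profile 7-8 — rises to the nucleus.
Coda: /ts/ is an affricate (sonority 2), /g/ is a stop (sonority 1), /v/ is a fricative (sonority 3).
Coda profile 8-2-1-3 — does not strictly fall throughout.

no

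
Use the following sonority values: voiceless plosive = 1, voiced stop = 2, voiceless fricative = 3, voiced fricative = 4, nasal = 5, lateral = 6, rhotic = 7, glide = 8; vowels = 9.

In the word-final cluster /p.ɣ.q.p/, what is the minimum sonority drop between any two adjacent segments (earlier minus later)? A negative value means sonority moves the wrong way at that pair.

-3

/p/: voiceless plosive = 1.
/ɣ/: voiced fricative = 4.
/q/: voiceless plosive = 1.
/p/: voiceless plosive = 1.
/p/→/ɣ/: change -3.
/ɣ/→/q/: change +3.
/q/→/p/: change +0.
Minimum = -3.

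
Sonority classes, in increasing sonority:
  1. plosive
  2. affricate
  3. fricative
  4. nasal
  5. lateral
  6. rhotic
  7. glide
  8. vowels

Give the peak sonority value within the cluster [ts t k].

/ts/ is an affricate (sonority 2).
/t/ is a plosive (sonority 1).
/k/ is a plosive (sonority 1).
The maximum is 2.

2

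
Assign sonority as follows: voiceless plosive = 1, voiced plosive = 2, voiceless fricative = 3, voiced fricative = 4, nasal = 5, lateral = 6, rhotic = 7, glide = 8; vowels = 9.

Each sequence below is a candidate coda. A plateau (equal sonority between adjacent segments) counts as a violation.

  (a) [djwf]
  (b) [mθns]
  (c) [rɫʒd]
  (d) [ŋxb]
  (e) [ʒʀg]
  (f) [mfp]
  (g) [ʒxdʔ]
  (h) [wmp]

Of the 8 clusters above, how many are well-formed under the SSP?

5

(a) 2-8-8-3 → violates
(b) 5-3-5-3 → violates
(c) 7-6-4-2 → obeys
(d) 5-3-2 → obeys
(e) 4-7-2 → violates
(f) 5-3-1 → obeys
(g) 4-3-2-1 → obeys
(h) 8-5-1 → obeys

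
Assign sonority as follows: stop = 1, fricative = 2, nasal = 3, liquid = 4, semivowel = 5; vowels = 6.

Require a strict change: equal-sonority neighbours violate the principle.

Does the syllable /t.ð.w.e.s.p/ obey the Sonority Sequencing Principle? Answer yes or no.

Onset: /t/ is a stop (sonority 1), /ð/ is a fricative (sonority 2), /w/ is a semivowel (sonority 5); then the nucleus /e/ (sonority 6).
Onset profile 1-2-5-6 — rises to the nucleus.
Coda: /s/ is a fricative (sonority 2), /p/ is a stop (sonority 1).
Coda profile 6-2-1 — falls from the nucleus.

yes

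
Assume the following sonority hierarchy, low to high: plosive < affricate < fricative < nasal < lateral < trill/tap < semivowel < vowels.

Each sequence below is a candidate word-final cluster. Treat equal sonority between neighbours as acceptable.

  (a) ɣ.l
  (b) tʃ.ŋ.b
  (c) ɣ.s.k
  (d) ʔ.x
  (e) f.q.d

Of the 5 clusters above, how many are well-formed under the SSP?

2

(a) sonority 3-5: ill-formed.
(b) sonority 2-4-1: ill-formed.
(c) sonority 3-3-1: well-formed.
(d) sonority 1-3: ill-formed.
(e) sonority 3-1-1: well-formed.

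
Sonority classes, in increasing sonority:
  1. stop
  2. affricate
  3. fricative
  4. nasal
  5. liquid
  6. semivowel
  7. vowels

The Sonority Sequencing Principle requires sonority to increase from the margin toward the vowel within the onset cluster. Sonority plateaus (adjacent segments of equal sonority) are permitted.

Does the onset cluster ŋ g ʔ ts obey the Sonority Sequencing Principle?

no

/ŋ/: nasal = 4.
/g/: stop = 1.
/ʔ/: stop = 1.
/ts/: affricate = 2.
The profile is 4-1-1-2. Between /ŋ/ (4) and /g/ (1) sonority does not rise, so the cluster violates the SSP.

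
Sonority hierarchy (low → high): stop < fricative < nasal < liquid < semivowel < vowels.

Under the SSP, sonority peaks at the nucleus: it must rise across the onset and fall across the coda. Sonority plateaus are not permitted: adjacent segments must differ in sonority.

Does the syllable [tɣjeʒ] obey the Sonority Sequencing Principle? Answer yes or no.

Onset: /t/ is a stop (sonority 1), /ɣ/ is a fricative (sonority 2), /j/ is a semivowel (sonority 5); then the nucleus /e/ (sonority 6).
Onset profile 1-2-5-6 — rises to the nucleus.
Coda: /ʒ/ is a fricative (sonority 2).
Coda profile 6-2 — falls from the nucleus.

yes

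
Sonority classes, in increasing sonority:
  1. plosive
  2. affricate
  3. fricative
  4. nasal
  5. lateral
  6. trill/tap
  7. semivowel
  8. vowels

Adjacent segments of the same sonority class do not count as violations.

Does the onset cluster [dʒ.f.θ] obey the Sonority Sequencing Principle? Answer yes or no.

yes

/dʒ/ — affricate, sonority 2.
/f/ — fricative, sonority 3.
/θ/ — fricative, sonority 3.
The profile 2-3-3 is non-decreasing (plateaus allowed), so the onset cluster satisfies the SSP.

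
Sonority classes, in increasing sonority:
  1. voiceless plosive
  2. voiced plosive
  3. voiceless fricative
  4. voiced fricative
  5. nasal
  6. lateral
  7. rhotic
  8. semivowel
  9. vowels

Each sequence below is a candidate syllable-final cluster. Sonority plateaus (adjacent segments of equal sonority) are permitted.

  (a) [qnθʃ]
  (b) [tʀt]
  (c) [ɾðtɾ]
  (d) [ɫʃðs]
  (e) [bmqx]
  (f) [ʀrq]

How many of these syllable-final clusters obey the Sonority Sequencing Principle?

(a) 1-5-3-3 → violates
(b) 1-7-1 → violates
(c) 7-4-1-7 → violates
(d) 6-3-4-3 → violates
(e) 2-5-1-3 → violates
(f) 7-7-1 → obeys

1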